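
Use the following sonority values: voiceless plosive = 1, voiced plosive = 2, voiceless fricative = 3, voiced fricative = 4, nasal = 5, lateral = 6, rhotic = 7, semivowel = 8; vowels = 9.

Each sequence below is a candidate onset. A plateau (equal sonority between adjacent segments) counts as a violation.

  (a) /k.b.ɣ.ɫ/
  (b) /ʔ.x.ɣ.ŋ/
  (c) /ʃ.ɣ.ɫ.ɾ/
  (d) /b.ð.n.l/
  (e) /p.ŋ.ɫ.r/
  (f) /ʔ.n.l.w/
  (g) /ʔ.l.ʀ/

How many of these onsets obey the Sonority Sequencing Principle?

(a) /k.b.ɣ.ɫ/: profile 1-2-4-6 — obeys.
(b) /ʔ.x.ɣ.ŋ/: profile 1-3-4-5 — obeys.
(c) /ʃ.ɣ.ɫ.ɾ/: profile 3-4-6-7 — obeys.
(d) /b.ð.n.l/: profile 2-4-5-6 — obeys.
(e) /p.ŋ.ɫ.r/: profile 1-5-6-7 — obeys.
(f) /ʔ.n.l.w/: profile 1-5-6-8 — obeys.
(g) /ʔ.l.ʀ/: profile 1-6-7 — obeys.

7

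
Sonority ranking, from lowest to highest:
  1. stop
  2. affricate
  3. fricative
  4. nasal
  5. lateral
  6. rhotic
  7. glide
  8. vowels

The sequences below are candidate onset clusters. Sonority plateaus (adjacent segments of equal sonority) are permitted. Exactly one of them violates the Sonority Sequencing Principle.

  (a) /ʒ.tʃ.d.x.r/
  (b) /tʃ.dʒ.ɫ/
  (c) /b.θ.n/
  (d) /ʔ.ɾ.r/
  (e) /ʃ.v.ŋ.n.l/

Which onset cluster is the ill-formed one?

a

(a) sonority 3-2-1-3-6: ill-formed.
(b) sonority 2-2-5: well-formed.
(c) sonority 1-3-4: well-formed.
(d) sonority 1-6-6: well-formed.
(e) sonority 3-3-4-4-5: well-formed.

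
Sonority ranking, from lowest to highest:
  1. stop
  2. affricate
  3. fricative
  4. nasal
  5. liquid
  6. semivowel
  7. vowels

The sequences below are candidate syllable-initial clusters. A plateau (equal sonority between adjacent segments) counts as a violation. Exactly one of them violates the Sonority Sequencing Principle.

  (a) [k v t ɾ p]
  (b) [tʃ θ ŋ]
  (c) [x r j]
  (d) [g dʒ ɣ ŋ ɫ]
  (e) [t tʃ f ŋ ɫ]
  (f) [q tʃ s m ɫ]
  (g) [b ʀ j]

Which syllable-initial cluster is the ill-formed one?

(a) [k v t ɾ p]: profile 1-3-1-5-1 — violates.
(b) [tʃ θ ŋ]: profile 2-3-4 — obeys.
(c) [x r j]: profile 3-5-6 — obeys.
(d) [g dʒ ɣ ŋ ɫ]: profile 1-2-3-4-5 — obeys.
(e) [t tʃ f ŋ ɫ]: profile 1-2-3-4-5 — obeys.
(f) [q tʃ s m ɫ]: profile 1-2-3-4-5 — obeys.
(g) [b ʀ j]: profile 1-5-6 — obeys.

a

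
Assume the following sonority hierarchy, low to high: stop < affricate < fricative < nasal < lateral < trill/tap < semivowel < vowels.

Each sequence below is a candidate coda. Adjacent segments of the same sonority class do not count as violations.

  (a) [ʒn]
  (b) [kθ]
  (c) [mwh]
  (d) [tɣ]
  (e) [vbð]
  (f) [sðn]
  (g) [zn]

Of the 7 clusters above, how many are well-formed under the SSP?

0

(a) sonority 3-4: ill-formed.
(b) sonority 1-3: ill-formed.
(c) sonority 4-7-3: ill-formed.
(d) sonority 1-3: ill-formed.
(e) sonority 3-1-3: ill-formed.
(f) sonority 3-3-4: ill-formed.
(g) sonority 3-4: ill-formed.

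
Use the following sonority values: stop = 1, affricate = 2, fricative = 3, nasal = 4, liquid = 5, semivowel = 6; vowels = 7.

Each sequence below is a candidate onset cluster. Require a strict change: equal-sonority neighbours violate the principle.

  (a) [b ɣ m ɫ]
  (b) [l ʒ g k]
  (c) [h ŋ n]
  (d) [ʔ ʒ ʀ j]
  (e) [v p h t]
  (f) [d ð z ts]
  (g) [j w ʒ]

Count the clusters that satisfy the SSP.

2

(a) [b ɣ m ɫ]: profile 1-3-4-5 — obeys.
(b) [l ʒ g k]: profile 5-3-1-1 — violates.
(c) [h ŋ n]: profile 3-4-4 — violates.
(d) [ʔ ʒ ʀ j]: profile 1-3-5-6 — obeys.
(e) [v p h t]: profile 3-1-3-1 — violates.
(f) [d ð z ts]: profile 1-3-3-2 — violates.
(g) [j w ʒ]: profile 6-6-3 — violates.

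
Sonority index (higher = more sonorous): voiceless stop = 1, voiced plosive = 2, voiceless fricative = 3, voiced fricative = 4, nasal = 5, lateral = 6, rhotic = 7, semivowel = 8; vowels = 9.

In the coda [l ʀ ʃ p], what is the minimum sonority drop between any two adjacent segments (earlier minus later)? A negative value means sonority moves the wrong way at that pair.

/l/ — lateral, sonority 6.
/ʀ/ — rhotic, sonority 7.
/ʃ/ — voiceless fricative, sonority 3.
/p/ — voiceless stop, sonority 1.
/l/→/ʀ/: change -1.
/ʀ/→/ʃ/: change +4.
/ʃ/→/p/: change +2.
Minimum = -1.

-1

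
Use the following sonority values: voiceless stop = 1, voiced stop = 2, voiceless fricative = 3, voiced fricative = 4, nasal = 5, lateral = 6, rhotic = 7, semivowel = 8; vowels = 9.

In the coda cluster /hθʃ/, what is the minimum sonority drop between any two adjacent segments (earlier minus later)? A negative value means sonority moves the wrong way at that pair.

0

/h/: voiceless fricative = 3.
/θ/: voiceless fricative = 3.
/ʃ/: voiceless fricative = 3.
/h/→/θ/: change +0.
/θ/→/ʃ/: change +0.
Minimum = 0.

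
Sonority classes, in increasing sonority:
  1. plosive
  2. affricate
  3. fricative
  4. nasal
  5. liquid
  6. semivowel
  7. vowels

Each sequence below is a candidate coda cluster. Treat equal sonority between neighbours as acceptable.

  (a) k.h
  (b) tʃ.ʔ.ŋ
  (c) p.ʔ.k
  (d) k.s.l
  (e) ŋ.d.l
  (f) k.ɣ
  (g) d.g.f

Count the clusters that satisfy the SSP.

1

(a) k.h: profile 1-3 — violates.
(b) tʃ.ʔ.ŋ: profile 2-1-4 — violates.
(c) p.ʔ.k: profile 1-1-1 — obeys.
(d) k.s.l: profile 1-3-5 — violates.
(e) ŋ.d.l: profile 4-1-5 — violates.
(f) k.ɣ: profile 1-3 — violates.
(g) d.g.f: profile 1-1-3 — violates.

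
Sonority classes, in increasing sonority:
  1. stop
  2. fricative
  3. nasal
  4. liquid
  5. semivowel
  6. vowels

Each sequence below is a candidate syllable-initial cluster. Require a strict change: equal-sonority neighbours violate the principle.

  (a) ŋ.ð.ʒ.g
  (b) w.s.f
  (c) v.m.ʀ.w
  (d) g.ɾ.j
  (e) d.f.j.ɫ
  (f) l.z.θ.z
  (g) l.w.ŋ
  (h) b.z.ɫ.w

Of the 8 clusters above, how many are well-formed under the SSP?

(a) sonority 3-2-2-1: ill-formed.
(b) sonority 5-2-2: ill-formed.
(c) sonority 2-3-4-5: well-formed.
(d) sonority 1-4-5: well-formed.
(e) sonority 1-2-5-4: ill-formed.
(f) sonority 4-2-2-2: ill-formed.
(g) sonority 4-5-3: ill-formed.
(h) sonority 1-2-4-5: well-formed.

3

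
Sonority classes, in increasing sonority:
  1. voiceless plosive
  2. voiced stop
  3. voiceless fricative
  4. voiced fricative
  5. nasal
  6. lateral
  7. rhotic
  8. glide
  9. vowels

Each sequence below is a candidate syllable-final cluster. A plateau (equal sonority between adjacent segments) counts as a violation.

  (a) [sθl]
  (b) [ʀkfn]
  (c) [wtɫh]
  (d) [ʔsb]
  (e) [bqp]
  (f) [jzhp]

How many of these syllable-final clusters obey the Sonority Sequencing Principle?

(a) 3-3-6 → violates
(b) 7-1-3-5 → violates
(c) 8-1-6-3 → violates
(d) 1-3-2 → violates
(e) 2-1-1 → violates
(f) 8-4-3-1 → obeys

1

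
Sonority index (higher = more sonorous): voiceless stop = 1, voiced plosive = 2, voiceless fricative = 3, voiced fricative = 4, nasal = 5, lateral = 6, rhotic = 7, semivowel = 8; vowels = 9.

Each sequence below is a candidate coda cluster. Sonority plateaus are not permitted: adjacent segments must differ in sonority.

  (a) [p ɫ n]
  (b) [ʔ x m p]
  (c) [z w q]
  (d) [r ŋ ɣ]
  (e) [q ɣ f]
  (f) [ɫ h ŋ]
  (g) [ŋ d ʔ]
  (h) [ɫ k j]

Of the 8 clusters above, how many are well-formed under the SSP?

(a) sonority 1-6-5: ill-formed.
(b) sonority 1-3-5-1: ill-formed.
(c) sonority 4-8-1: ill-formed.
(d) sonority 7-5-4: well-formed.
(e) sonority 1-4-3: ill-formed.
(f) sonority 6-3-5: ill-formed.
(g) sonority 5-2-1: well-formed.
(h) sonority 6-1-8: ill-formed.

2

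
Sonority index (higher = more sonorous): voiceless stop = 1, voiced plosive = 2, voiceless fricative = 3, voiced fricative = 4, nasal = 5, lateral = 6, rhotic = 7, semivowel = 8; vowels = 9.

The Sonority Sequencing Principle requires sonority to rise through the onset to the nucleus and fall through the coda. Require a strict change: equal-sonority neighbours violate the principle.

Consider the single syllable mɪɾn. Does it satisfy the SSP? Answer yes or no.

yes

Onset: /m/ is a nasal (sonority 5); then the nucleus /ɪ/ (sonority 9).
Onset profile 5-9 — rises to the nucleus.
Coda: /ɾ/ is a rhotic (sonority 7), /n/ is a nasal (sonority 5).
Coda profile 9-7-5 — falls from the nucleus.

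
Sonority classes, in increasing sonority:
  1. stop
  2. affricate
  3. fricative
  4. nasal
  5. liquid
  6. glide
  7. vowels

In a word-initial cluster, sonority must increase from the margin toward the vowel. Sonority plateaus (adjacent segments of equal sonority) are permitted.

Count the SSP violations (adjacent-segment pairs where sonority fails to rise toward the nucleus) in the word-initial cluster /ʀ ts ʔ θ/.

2

/ʀ/ — liquid, sonority 5.
/ts/ — affricate, sonority 2.
/ʔ/ — stop, sonority 1.
/θ/ — fricative, sonority 3.
/ʀ/→/ts/: 5→2 (does not rise) — violation.
/ts/→/ʔ/: 2→1 (does not rise) — violation.
/ʔ/→/θ/: 1→3 (rises) — ok.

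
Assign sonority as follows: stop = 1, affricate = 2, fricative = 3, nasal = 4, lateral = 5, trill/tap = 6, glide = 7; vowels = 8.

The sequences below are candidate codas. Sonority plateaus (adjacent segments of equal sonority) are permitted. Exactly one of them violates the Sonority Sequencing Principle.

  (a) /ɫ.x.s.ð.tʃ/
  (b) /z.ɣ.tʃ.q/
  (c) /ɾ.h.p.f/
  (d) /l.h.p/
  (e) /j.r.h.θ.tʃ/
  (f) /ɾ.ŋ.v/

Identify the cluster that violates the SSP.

c

(a) /ɫ.x.s.ð.tʃ/: profile 5-3-3-3-2 — obeys.
(b) /z.ɣ.tʃ.q/: profile 3-3-2-1 — obeys.
(c) /ɾ.h.p.f/: profile 6-3-1-3 — violates.
(d) /l.h.p/: profile 5-3-1 — obeys.
(e) /j.r.h.θ.tʃ/: profile 7-6-3-3-2 — obeys.
(f) /ɾ.ŋ.v/: profile 6-4-3 — obeys.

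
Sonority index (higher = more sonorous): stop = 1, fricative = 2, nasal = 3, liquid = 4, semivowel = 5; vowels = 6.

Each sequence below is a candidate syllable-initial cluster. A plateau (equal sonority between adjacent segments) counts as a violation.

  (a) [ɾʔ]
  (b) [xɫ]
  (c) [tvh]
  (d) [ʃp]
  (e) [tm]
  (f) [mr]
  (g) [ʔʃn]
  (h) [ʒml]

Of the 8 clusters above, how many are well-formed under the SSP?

5

(a) sonority 4-1: ill-formed.
(b) sonority 2-4: well-formed.
(c) sonority 1-2-2: ill-formed.
(d) sonority 2-1: ill-formed.
(e) sonority 1-3: well-formed.
(f) sonority 3-4: well-formed.
(g) sonority 1-2-3: well-formed.
(h) sonority 2-3-4: well-formed.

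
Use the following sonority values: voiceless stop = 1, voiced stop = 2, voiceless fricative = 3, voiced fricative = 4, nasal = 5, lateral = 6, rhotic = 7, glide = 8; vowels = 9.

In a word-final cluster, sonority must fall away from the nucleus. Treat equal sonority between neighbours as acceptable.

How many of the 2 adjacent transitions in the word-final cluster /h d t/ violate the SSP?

/h/: voiceless fricative = 3.
/d/: voiced stop = 2.
/t/: voiceless stop = 1.
/h/→/d/: 3→2 (falls) — ok.
/d/→/t/: 2→1 (falls) — ok.

0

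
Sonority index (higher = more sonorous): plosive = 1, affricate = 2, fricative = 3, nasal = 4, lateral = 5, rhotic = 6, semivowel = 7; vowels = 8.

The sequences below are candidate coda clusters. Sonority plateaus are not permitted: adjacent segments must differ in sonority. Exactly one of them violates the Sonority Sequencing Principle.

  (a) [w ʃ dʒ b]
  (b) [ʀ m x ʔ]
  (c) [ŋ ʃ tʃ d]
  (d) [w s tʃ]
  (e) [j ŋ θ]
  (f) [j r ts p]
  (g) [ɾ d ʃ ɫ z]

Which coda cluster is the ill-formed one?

g

(a) [w ʃ dʒ b]: profile 7-3-2-1 — obeys.
(b) [ʀ m x ʔ]: profile 6-4-3-1 — obeys.
(c) [ŋ ʃ tʃ d]: profile 4-3-2-1 — obeys.
(d) [w s tʃ]: profile 7-3-2 — obeys.
(e) [j ŋ θ]: profile 7-4-3 — obeys.
(f) [j r ts p]: profile 7-6-2-1 — obeys.
(g) [ɾ d ʃ ɫ z]: profile 6-1-3-5-3 — violates.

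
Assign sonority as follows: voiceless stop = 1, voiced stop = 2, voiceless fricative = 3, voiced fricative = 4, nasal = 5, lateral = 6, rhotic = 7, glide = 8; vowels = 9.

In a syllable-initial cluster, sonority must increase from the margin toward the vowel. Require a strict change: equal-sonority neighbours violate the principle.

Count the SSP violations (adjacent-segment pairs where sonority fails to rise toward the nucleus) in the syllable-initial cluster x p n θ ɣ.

/x/ — voiceless fricative, sonority 3.
/p/ — voiceless stop, sonority 1.
/n/ — nasal, sonority 5.
/θ/ — voiceless fricative, sonority 3.
/ɣ/ — voiced fricative, sonority 4.
/x/→/p/: 3→1 (does not rise) — violation.
/p/→/n/: 1→5 (rises) — ok.
/n/→/θ/: 5→3 (does not rise) — violation.
/θ/→/ɣ/: 3→4 (rises) — ok.

2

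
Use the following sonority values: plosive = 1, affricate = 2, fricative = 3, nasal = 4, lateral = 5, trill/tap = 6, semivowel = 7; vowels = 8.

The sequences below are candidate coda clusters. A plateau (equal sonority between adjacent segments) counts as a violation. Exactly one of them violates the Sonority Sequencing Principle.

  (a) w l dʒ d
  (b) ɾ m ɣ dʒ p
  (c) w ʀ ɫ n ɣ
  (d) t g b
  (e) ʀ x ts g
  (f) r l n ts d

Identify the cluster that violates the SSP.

(a) w l dʒ d: profile 7-5-2-1 — obeys.
(b) ɾ m ɣ dʒ p: profile 6-4-3-2-1 — obeys.
(c) w ʀ ɫ n ɣ: profile 7-6-5-4-3 — obeys.
(d) t g b: profile 1-1-1 — violates.
(e) ʀ x ts g: profile 6-3-2-1 — obeys.
(f) r l n ts d: profile 6-5-4-2-1 — obeys.

d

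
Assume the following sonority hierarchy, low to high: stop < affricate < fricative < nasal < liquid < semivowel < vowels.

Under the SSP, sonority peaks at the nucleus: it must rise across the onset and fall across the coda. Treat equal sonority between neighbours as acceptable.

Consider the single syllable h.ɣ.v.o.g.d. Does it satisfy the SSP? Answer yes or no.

Onset: /h/ is a fricative (sonority 3), /ɣ/ is a fricative (sonority 3), /v/ is a fricative (sonority 3); then the nucleus /o/ (sonority 7).
Onset profile 3-3-3-7 — rises to the nucleus.
Coda: /g/ is a stop (sonority 1), /d/ is a stop (sonority 1).
Coda profile 7-1-1 — falls from the nucleus.

yes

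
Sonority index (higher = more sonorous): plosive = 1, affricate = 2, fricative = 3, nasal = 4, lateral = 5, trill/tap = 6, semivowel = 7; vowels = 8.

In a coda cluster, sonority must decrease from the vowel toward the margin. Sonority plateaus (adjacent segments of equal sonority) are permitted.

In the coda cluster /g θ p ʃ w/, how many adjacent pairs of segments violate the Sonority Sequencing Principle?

3

/g/ is a plosive (sonority 1).
/θ/ is a fricative (sonority 3).
/p/ is a plosive (sonority 1).
/ʃ/ is a fricative (sonority 3).
/w/ is a semivowel (sonority 7).
/g/→/θ/: 1→3 (does not fall) — violation.
/θ/→/p/: 3→1 (falls) — ok.
/p/→/ʃ/: 1→3 (does not fall) — violation.
/ʃ/→/w/: 3→7 (does not fall) — violation.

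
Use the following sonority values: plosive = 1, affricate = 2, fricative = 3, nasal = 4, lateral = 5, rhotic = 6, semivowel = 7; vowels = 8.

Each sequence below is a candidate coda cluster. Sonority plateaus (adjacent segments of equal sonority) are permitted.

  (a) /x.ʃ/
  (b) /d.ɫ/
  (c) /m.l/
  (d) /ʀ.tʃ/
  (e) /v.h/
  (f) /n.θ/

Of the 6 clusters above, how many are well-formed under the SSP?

(a) /x.ʃ/: profile 3-3 — obeys.
(b) /d.ɫ/: profile 1-5 — violates.
(c) /m.l/: profile 4-5 — violates.
(d) /ʀ.tʃ/: profile 6-2 — obeys.
(e) /v.h/: profile 3-3 — obeys.
(f) /n.θ/: profile 4-3 — obeys.

4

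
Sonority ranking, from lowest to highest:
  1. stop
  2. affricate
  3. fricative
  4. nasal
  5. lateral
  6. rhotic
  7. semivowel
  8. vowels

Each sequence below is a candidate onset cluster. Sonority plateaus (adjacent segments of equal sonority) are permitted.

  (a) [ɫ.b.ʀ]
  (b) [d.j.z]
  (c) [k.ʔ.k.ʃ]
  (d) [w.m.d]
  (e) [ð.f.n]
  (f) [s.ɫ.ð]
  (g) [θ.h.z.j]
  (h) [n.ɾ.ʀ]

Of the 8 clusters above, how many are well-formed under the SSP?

4

(a) [ɫ.b.ʀ]: profile 5-1-6 — violates.
(b) [d.j.z]: profile 1-7-3 — violates.
(c) [k.ʔ.k.ʃ]: profile 1-1-1-3 — obeys.
(d) [w.m.d]: profile 7-4-1 — violates.
(e) [ð.f.n]: profile 3-3-4 — obeys.
(f) [s.ɫ.ð]: profile 3-5-3 — violates.
(g) [θ.h.z.j]: profile 3-3-3-7 — obeys.
(h) [n.ɾ.ʀ]: profile 4-6-6 — obeys.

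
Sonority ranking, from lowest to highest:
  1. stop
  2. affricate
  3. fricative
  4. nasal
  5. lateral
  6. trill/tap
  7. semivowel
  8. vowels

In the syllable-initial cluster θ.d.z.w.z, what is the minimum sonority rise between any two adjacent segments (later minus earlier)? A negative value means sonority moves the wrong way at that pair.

-4

/θ/ is a fricative (sonority 3).
/d/ is a stop (sonority 1).
/z/ is a fricative (sonority 3).
/w/ is a semivowel (sonority 7).
/z/ is a fricative (sonority 3).
/θ/→/d/: change -2.
/d/→/z/: change +2.
/z/→/w/: change +4.
/w/→/z/: change -4.
Minimum = -4.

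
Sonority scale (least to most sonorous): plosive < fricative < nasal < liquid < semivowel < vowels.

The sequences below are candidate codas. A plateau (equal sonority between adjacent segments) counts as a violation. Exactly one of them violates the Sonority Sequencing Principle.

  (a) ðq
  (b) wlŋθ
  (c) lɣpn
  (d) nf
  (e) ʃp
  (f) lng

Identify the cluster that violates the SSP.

(a) sonority 2-1: well-formed.
(b) sonority 5-4-3-2: well-formed.
(c) sonority 4-2-1-3: ill-formed.
(d) sonority 3-2: well-formed.
(e) sonority 2-1: well-formed.
(f) sonority 4-3-1: well-formed.

c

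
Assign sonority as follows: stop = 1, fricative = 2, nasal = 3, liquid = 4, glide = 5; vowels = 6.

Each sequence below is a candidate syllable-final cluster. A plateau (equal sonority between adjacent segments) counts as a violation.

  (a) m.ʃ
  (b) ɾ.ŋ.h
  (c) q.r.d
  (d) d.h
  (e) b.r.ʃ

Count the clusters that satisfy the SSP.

(a) sonority 3-2: well-formed.
(b) sonority 4-3-2: well-formed.
(c) sonority 1-4-1: ill-formed.
(d) sonority 1-2: ill-formed.
(e) sonority 1-4-2: ill-formed.

2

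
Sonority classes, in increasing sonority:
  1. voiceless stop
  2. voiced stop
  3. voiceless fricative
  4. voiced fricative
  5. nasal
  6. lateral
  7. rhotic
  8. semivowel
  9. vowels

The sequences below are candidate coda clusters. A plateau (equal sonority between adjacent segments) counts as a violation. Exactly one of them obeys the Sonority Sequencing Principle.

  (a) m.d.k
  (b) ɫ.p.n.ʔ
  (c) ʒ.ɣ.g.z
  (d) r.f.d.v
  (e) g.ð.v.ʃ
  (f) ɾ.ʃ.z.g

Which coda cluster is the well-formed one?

(a) m.d.k: profile 5-2-1 — obeys.
(b) ɫ.p.n.ʔ: profile 6-1-5-1 — violates.
(c) ʒ.ɣ.g.z: profile 4-4-2-4 — violates.
(d) r.f.d.v: profile 7-3-2-4 — violates.
(e) g.ð.v.ʃ: profile 2-4-4-3 — violates.
(f) ɾ.ʃ.z.g: profile 7-3-4-2 — violates.

a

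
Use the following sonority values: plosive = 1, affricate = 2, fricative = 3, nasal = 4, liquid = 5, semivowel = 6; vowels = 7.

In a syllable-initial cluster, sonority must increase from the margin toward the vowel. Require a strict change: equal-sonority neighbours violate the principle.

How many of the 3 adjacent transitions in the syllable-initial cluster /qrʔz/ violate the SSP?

/q/: plosive = 1.
/r/: liquid = 5.
/ʔ/: plosive = 1.
/z/: fricative = 3.
/q/→/r/: 1→5 (rises) — ok.
/r/→/ʔ/: 5→1 (does not rise) — violation.
/ʔ/→/z/: 1→3 (rises) — ok.

1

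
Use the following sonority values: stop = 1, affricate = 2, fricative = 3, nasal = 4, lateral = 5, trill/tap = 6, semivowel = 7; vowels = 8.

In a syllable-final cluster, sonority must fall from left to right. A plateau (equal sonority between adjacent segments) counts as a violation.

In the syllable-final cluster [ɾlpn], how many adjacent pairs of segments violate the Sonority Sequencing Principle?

/ɾ/ is a trill/tap (sonority 6).
/l/ is a lateral (sonority 5).
/p/ is a stop (sonority 1).
/n/ is a nasal (sonority 4).
/ɾ/→/l/: 6→5 (falls) — ok.
/l/→/p/: 5→1 (falls) — ok.
/p/→/n/: 1→4 (does not fall) — violation.

1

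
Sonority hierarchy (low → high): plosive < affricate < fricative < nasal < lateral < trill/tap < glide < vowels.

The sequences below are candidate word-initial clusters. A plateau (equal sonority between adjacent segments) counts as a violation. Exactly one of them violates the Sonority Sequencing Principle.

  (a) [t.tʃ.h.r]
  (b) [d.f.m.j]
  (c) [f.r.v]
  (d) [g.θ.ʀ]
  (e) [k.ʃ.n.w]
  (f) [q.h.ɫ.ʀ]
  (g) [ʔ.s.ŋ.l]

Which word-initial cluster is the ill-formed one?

c

(a) sonority 1-2-3-6: well-formed.
(b) sonority 1-3-4-7: well-formed.
(c) sonority 3-6-3: ill-formed.
(d) sonority 1-3-6: well-formed.
(e) sonority 1-3-4-7: well-formed.
(f) sonority 1-3-5-6: well-formed.
(g) sonority 1-3-4-5: well-formed.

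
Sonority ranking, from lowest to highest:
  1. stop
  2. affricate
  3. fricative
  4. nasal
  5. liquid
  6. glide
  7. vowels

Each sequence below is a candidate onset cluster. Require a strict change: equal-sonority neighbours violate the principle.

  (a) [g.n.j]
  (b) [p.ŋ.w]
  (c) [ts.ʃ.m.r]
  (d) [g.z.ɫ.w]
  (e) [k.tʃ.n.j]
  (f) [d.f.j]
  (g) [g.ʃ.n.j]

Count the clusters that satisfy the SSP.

7

(a) [g.n.j]: profile 1-4-6 — obeys.
(b) [p.ŋ.w]: profile 1-4-6 — obeys.
(c) [ts.ʃ.m.r]: profile 2-3-4-5 — obeys.
(d) [g.z.ɫ.w]: profile 1-3-5-6 — obeys.
(e) [k.tʃ.n.j]: profile 1-2-4-6 — obeys.
(f) [d.f.j]: profile 1-3-6 — obeys.
(g) [g.ʃ.n.j]: profile 1-3-4-6 — obeys.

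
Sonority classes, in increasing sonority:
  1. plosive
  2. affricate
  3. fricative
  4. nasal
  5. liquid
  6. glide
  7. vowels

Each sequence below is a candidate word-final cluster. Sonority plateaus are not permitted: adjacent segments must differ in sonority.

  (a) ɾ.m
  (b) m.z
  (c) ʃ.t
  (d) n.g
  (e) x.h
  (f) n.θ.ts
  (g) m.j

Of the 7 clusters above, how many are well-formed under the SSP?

(a) ɾ.m: profile 5-4 — obeys.
(b) m.z: profile 4-3 — obeys.
(c) ʃ.t: profile 3-1 — obeys.
(d) n.g: profile 4-1 — obeys.
(e) x.h: profile 3-3 — violates.
(f) n.θ.ts: profile 4-3-2 — obeys.
(g) m.j: profile 4-6 — violates.

5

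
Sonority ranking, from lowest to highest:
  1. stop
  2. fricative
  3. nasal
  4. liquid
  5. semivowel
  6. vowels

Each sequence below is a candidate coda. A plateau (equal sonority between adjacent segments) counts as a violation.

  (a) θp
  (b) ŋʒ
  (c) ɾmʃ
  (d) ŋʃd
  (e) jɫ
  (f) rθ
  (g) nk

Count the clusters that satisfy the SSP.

7

(a) 2-1 → obeys
(b) 3-2 → obeys
(c) 4-3-2 → obeys
(d) 3-2-1 → obeys
(e) 5-4 → obeys
(f) 4-2 → obeys
(g) 3-1 → obeys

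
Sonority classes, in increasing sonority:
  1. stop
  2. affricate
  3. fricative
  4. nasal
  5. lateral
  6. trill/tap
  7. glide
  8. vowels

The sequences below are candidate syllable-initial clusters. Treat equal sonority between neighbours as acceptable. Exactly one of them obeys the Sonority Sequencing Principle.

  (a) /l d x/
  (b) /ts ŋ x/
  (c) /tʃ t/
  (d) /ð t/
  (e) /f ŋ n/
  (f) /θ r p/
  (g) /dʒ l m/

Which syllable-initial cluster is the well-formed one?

e

(a) sonority 5-1-3: ill-formed.
(b) sonority 2-4-3: ill-formed.
(c) sonority 2-1: ill-formed.
(d) sonority 3-1: ill-formed.
(e) sonority 3-4-4: well-formed.
(f) sonority 3-6-1: ill-formed.
(g) sonority 2-5-4: ill-formed.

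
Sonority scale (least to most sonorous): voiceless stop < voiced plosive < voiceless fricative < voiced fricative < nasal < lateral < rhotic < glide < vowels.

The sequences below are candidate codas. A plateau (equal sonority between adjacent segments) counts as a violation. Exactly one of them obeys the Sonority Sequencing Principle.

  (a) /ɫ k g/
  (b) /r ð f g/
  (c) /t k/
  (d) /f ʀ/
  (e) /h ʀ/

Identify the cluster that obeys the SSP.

(a) 6-1-2 → violates
(b) 7-4-3-2 → obeys
(c) 1-1 → violates
(d) 3-7 → violates
(e) 3-7 → violates

b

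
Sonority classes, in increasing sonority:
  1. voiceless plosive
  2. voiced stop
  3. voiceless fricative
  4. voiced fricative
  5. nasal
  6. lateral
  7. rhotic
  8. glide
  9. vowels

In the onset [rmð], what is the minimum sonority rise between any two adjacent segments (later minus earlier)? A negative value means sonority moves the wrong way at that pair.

-2

/r/ — rhotic, sonority 7.
/m/ — nasal, sonority 5.
/ð/ — voiced fricative, sonority 4.
/r/→/m/: change -2.
/m/→/ð/: change -1.
Minimum = -2.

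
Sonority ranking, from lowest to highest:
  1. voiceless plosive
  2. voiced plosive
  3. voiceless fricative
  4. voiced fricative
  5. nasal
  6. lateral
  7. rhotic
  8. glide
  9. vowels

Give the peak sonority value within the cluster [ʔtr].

/ʔ/ — voiceless plosive, sonority 1.
/t/ — voiceless plosive, sonority 1.
/r/ — rhotic, sonority 7.
The maximum is 7.

7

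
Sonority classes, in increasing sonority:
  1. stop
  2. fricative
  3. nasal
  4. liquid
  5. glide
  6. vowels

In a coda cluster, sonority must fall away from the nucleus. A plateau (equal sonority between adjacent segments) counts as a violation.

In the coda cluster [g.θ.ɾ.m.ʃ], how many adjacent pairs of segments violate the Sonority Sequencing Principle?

/g/ — stop, sonority 1.
/θ/ — fricative, sonority 2.
/ɾ/ — liquid, sonority 4.
/m/ — nasal, sonority 3.
/ʃ/ — fricative, sonority 2.
/g/→/θ/: 1→2 (does not fall) — violation.
/θ/→/ɾ/: 2→4 (does not fall) — violation.
/ɾ/→/m/: 4→3 (falls) — ok.
/m/→/ʃ/: 3→2 (falls) — ok.

2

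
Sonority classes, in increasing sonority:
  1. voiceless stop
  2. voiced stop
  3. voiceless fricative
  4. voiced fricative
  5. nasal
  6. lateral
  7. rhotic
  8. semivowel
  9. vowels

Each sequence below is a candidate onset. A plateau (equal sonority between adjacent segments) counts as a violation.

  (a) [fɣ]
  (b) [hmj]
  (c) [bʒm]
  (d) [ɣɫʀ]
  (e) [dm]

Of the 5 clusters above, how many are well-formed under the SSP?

(a) [fɣ]: profile 3-4 — obeys.
(b) [hmj]: profile 3-5-8 — obeys.
(c) [bʒm]: profile 2-4-5 — obeys.
(d) [ɣɫʀ]: profile 4-6-7 — obeys.
(e) [dm]: profile 2-5 — obeys.

5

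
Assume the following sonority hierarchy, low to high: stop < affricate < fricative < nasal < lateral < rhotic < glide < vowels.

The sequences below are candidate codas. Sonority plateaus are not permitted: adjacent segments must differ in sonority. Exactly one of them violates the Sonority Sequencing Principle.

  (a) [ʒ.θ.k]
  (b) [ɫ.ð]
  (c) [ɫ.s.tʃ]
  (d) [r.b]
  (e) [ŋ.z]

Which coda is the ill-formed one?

a

(a) sonority 3-3-1: ill-formed.
(b) sonority 5-3: well-formed.
(c) sonority 5-3-2: well-formed.
(d) sonority 6-1: well-formed.
(e) sonority 4-3: well-formed.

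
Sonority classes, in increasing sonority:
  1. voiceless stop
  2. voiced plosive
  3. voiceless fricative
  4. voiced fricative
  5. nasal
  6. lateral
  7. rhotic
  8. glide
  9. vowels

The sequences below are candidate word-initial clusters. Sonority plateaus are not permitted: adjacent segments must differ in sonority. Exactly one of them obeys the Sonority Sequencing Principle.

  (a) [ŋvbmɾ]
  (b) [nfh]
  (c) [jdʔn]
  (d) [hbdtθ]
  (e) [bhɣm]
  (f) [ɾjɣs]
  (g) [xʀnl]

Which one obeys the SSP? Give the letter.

e

(a) sonority 5-4-2-5-7: ill-formed.
(b) sonority 5-3-3: ill-formed.
(c) sonority 8-2-1-5: ill-formed.
(d) sonority 3-2-2-1-3: ill-formed.
(e) sonority 2-3-4-5: well-formed.
(f) sonority 7-8-4-3: ill-formed.
(g) sonority 3-7-5-6: ill-formed.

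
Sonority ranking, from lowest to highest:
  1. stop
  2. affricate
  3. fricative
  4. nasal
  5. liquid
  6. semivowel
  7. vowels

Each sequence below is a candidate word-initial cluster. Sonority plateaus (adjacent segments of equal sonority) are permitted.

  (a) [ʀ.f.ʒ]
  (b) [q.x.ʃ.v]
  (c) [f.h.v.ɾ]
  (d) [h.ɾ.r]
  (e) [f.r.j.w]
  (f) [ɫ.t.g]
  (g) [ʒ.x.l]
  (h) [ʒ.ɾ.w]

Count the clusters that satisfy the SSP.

(a) sonority 5-3-3: ill-formed.
(b) sonority 1-3-3-3: well-formed.
(c) sonority 3-3-3-5: well-formed.
(d) sonority 3-5-5: well-formed.
(e) sonority 3-5-6-6: well-formed.
(f) sonority 5-1-1: ill-formed.
(g) sonority 3-3-5: well-formed.
(h) sonority 3-5-6: well-formed.

6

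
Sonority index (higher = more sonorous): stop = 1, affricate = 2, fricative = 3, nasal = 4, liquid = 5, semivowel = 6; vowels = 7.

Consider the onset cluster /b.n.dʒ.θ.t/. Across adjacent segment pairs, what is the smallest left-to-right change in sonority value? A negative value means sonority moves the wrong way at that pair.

-2

/b/ is a stop (sonority 1).
/n/ is a nasal (sonority 4).
/dʒ/ is an affricate (sonority 2).
/θ/ is a fricative (sonority 3).
/t/ is a stop (sonority 1).
/b/→/n/: change +3.
/n/→/dʒ/: change -2.
/dʒ/→/θ/: change +1.
/θ/→/t/: change -2.
Minimum = -2.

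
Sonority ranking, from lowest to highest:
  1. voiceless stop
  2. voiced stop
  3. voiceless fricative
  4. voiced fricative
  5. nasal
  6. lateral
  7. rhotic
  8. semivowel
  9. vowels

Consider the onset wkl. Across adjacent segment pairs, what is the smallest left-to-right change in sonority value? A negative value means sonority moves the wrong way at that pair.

/w/ is a semivowel (sonority 8).
/k/ is a voiceless stop (sonority 1).
/l/ is a lateral (sonority 6).
/w/→/k/: change -7.
/k/→/l/: change +5.
Minimum = -7.

-7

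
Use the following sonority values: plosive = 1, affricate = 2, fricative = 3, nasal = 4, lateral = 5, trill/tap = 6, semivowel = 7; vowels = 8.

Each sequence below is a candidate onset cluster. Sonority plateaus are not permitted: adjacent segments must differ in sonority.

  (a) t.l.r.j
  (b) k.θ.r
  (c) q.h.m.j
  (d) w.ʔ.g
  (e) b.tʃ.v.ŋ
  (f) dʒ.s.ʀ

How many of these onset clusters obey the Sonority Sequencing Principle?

(a) t.l.r.j: profile 1-5-6-7 — obeys.
(b) k.θ.r: profile 1-3-6 — obeys.
(c) q.h.m.j: profile 1-3-4-7 — obeys.
(d) w.ʔ.g: profile 7-1-1 — violates.
(e) b.tʃ.v.ŋ: profile 1-2-3-4 — obeys.
(f) dʒ.s.ʀ: profile 2-3-6 — obeys.

5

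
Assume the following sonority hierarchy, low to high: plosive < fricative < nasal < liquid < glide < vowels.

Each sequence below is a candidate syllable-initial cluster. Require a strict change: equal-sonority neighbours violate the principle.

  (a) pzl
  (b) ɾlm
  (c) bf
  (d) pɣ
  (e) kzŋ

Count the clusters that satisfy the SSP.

4

(a) sonority 1-2-4: well-formed.
(b) sonority 4-4-3: ill-formed.
(c) sonority 1-2: well-formed.
(d) sonority 1-2: well-formed.
(e) sonority 1-2-3: well-formed.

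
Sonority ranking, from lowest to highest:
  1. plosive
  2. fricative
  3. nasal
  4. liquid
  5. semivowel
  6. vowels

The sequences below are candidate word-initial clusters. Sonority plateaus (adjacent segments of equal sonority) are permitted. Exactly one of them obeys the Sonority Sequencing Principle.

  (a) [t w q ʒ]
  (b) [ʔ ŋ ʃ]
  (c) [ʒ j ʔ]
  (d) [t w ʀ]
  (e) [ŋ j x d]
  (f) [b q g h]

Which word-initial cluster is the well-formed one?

f

(a) 1-5-1-2 → violates
(b) 1-3-2 → violates
(c) 2-5-1 → violates
(d) 1-5-4 → violates
(e) 3-5-2-1 → violates
(f) 1-1-1-2 → obeys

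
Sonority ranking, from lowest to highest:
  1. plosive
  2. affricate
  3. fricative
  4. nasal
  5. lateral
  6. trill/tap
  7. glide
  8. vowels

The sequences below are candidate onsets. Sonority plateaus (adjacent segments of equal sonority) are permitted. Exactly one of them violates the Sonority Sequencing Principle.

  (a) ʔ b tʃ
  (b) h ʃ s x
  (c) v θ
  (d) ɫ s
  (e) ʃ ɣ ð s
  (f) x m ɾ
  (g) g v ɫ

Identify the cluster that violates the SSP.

(a) 1-1-2 → obeys
(b) 3-3-3-3 → obeys
(c) 3-3 → obeys
(d) 5-3 → violates
(e) 3-3-3-3 → obeys
(f) 3-4-6 → obeys
(g) 1-3-5 → obeys

d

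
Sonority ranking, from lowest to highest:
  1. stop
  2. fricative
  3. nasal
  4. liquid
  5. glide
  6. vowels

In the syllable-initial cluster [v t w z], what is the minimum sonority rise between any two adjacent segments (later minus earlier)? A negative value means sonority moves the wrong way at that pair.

-3

/v/ is a fricative (sonority 2).
/t/ is a stop (sonority 1).
/w/ is a glide (sonority 5).
/z/ is a fricative (sonority 2).
/v/→/t/: change -1.
/t/→/w/: change +4.
/w/→/z/: change -3.
Minimum = -3.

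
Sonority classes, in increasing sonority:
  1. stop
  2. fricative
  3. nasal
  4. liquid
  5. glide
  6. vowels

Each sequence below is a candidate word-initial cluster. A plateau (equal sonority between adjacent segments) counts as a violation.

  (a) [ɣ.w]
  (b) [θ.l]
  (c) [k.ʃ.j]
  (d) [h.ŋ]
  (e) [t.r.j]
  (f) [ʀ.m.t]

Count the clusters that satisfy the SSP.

(a) [ɣ.w]: profile 2-5 — obeys.
(b) [θ.l]: profile 2-4 — obeys.
(c) [k.ʃ.j]: profile 1-2-5 — obeys.
(d) [h.ŋ]: profile 2-3 — obeys.
(e) [t.r.j]: profile 1-4-5 — obeys.
(f) [ʀ.m.t]: profile 4-3-1 — violates.

5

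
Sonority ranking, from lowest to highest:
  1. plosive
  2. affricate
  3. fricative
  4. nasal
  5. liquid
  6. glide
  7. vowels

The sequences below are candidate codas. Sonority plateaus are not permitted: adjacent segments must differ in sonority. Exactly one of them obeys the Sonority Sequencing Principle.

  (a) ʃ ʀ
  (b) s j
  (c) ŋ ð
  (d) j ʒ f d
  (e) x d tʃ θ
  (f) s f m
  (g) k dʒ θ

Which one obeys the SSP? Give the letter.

(a) ʃ ʀ: profile 3-5 — violates.
(b) s j: profile 3-6 — violates.
(c) ŋ ð: profile 4-3 — obeys.
(d) j ʒ f d: profile 6-3-3-1 — violates.
(e) x d tʃ θ: profile 3-1-2-3 — violates.
(f) s f m: profile 3-3-4 — violates.
(g) k dʒ θ: profile 1-2-3 — violates.

c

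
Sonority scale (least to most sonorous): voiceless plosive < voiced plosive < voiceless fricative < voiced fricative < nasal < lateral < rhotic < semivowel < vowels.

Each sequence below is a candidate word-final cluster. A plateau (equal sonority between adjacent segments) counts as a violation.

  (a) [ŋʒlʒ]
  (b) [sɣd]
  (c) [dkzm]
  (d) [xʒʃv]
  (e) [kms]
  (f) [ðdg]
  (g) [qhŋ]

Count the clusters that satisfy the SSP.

(a) [ŋʒlʒ]: profile 5-4-6-4 — violates.
(b) [sɣd]: profile 3-4-2 — violates.
(c) [dkzm]: profile 2-1-4-5 — violates.
(d) [xʒʃv]: profile 3-4-3-4 — violates.
(e) [kms]: profile 1-5-3 — violates.
(f) [ðdg]: profile 4-2-2 — violates.
(g) [qhŋ]: profile 1-3-5 — violates.

0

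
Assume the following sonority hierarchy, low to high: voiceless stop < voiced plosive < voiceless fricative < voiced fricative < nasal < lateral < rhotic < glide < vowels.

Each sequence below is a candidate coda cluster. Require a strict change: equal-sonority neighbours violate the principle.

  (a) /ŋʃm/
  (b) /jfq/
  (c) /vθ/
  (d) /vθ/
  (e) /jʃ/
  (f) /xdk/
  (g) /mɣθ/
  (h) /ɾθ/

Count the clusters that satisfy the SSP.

(a) /ŋʃm/: profile 5-3-5 — violates.
(b) /jfq/: profile 8-3-1 — obeys.
(c) /vθ/: profile 4-3 — obeys.
(d) /vθ/: profile 4-3 — obeys.
(e) /jʃ/: profile 8-3 — obeys.
(f) /xdk/: profile 3-2-1 — obeys.
(g) /mɣθ/: profile 5-4-3 — obeys.
(h) /ɾθ/: profile 7-3 — obeys.

7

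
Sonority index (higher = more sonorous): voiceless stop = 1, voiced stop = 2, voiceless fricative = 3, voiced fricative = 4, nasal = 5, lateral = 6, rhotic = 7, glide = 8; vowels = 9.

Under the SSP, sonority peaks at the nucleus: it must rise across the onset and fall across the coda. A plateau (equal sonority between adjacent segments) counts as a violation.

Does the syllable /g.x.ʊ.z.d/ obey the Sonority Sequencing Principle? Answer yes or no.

Onset: /g/ is a voiced stop (sonority 2), /x/ is a voiceless fricative (sonority 3); then the nucleus /ʊ/ (sonority 9).
Onset profile 2-3-9 — rises to the nucleus.
Coda: /z/ is a voiced fricative (sonority 4), /d/ is a voiced stop (sonority 2).
Coda profile 9-4-2 — falls from the nucleus.

yes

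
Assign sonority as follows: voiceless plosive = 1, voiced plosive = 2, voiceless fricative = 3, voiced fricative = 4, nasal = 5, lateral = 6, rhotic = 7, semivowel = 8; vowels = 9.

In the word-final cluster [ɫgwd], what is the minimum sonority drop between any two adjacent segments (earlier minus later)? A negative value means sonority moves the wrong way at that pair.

-6

/ɫ/ — lateral, sonority 6.
/g/ — voiced plosive, sonority 2.
/w/ — semivowel, sonority 8.
/d/ — voiced plosive, sonority 2.
/ɫ/→/g/: change +4.
/g/→/w/: change -6.
/w/→/d/: change +6.
Minimum = -6.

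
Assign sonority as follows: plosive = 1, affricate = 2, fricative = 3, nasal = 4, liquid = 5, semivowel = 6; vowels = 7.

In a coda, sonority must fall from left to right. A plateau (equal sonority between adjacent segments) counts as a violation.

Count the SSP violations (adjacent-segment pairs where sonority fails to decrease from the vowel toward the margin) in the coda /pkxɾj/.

/p/: plosive = 1.
/k/: plosive = 1.
/x/: fricative = 3.
/ɾ/: liquid = 5.
/j/: semivowel = 6.
/p/→/k/: 1→1 (plateau) — violation.
/k/→/x/: 1→3 (does not fall) — violation.
/x/→/ɾ/: 3→5 (does not fall) — violation.
/ɾ/→/j/: 5→6 (does not fall) — violation.

4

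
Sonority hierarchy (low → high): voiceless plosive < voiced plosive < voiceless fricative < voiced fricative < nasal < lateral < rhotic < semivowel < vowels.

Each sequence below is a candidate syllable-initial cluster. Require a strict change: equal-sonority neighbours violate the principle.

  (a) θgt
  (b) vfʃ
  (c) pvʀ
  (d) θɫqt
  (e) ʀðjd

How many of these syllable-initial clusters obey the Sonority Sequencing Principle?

(a) sonority 3-2-1: ill-formed.
(b) sonority 4-3-3: ill-formed.
(c) sonority 1-4-7: well-formed.
(d) sonority 3-6-1-1: ill-formed.
(e) sonority 7-4-8-2: ill-formed.

1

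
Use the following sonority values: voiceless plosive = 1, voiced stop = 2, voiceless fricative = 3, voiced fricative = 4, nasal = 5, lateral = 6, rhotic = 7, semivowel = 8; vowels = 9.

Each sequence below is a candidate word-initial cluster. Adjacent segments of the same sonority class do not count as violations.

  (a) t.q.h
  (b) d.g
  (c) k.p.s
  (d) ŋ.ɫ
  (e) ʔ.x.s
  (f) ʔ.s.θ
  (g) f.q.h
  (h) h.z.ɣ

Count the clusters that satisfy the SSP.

7

(a) sonority 1-1-3: well-formed.
(b) sonority 2-2: well-formed.
(c) sonority 1-1-3: well-formed.
(d) sonority 5-6: well-formed.
(e) sonority 1-3-3: well-formed.
(f) sonority 1-3-3: well-formed.
(g) sonority 3-1-3: ill-formed.
(h) sonority 3-4-4: well-formed.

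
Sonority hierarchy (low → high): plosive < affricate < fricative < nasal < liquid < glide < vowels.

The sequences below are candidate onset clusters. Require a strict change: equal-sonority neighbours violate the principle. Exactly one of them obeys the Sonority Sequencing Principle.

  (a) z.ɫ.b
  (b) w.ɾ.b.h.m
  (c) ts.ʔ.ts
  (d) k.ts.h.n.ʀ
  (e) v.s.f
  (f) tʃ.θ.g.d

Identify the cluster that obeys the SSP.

(a) 3-5-1 → violates
(b) 6-5-1-3-4 → violates
(c) 2-1-2 → violates
(d) 1-2-3-4-5 → obeys
(e) 3-3-3 → violates
(f) 2-3-1-1 → violates

d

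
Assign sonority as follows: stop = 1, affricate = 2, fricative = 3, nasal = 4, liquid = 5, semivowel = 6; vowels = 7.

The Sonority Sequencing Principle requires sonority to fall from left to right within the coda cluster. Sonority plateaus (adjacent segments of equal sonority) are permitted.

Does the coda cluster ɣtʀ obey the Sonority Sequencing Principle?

no

/ɣ/: fricative = 3.
/t/: stop = 1.
/ʀ/: liquid = 5.
The profile is 3-1-5. Between /t/ (1) and /ʀ/ (5) sonority does not fall, so the cluster violates the SSP.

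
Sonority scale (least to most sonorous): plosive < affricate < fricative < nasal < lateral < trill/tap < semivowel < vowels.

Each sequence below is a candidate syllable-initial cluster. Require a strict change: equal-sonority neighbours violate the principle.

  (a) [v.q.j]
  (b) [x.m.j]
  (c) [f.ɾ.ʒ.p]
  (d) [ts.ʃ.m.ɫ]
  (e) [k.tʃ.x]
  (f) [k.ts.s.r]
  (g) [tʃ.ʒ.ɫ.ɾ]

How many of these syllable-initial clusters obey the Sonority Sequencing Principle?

5

(a) [v.q.j]: profile 3-1-7 — violates.
(b) [x.m.j]: profile 3-4-7 — obeys.
(c) [f.ɾ.ʒ.p]: profile 3-6-3-1 — violates.
(d) [ts.ʃ.m.ɫ]: profile 2-3-4-5 — obeys.
(e) [k.tʃ.x]: profile 1-2-3 — obeys.
(f) [k.ts.s.r]: profile 1-2-3-6 — obeys.
(g) [tʃ.ʒ.ɫ.ɾ]: profile 2-3-5-6 — obeys.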